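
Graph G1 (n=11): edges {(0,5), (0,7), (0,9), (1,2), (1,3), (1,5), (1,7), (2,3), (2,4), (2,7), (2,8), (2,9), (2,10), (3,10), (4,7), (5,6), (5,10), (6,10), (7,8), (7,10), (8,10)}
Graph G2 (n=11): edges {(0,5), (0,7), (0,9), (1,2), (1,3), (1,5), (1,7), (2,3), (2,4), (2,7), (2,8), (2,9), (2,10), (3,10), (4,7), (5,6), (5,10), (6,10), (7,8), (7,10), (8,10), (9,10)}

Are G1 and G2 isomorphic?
No, not isomorphic

The graphs are NOT isomorphic.

Counting edges: G1 has 21 edge(s); G2 has 22 edge(s).
Edge count is an isomorphism invariant (a bijection on vertices induces a bijection on edges), so differing edge counts rule out isomorphism.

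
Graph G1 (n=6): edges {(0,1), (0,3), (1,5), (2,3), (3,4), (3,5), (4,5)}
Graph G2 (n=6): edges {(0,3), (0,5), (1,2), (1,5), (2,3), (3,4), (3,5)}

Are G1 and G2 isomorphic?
Yes, isomorphic

The graphs are isomorphic.
One valid mapping φ: V(G1) → V(G2): 0→2, 1→1, 2→4, 3→3, 4→0, 5→5

Verify φ preserves adjacency — for each edge of G1, its image is an edge of G2:
  (0,1) → (φ(0),φ(1)) = (1,2) ∈ E(G2) ✓
  (0,3) → (φ(0),φ(3)) = (2,3) ∈ E(G2) ✓
  (1,5) → (φ(1),φ(5)) = (1,5) ∈ E(G2) ✓
  (2,3) → (φ(2),φ(3)) = (3,4) ∈ E(G2) ✓
  (3,4) → (φ(3),φ(4)) = (0,3) ∈ E(G2) ✓
  (3,5) → (φ(3),φ(5)) = (3,5) ∈ E(G2) ✓
  (4,5) → (φ(4),φ(5)) = (0,5) ∈ E(G2) ✓
All 7 edges of G1 map to edges of G2, and |E(G1)| = |E(G2)| = 7, so φ is a bijection on edges as well as vertices. Hence G1 ≅ G2.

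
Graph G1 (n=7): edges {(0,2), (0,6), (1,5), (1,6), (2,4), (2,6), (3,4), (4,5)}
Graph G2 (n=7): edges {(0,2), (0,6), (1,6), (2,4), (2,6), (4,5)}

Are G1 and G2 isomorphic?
No, not isomorphic

The graphs are NOT isomorphic.

Counting edges: G1 has 8 edge(s); G2 has 6 edge(s).
Edge count is an isomorphism invariant (a bijection on vertices induces a bijection on edges), so differing edge counts rule out isomorphism.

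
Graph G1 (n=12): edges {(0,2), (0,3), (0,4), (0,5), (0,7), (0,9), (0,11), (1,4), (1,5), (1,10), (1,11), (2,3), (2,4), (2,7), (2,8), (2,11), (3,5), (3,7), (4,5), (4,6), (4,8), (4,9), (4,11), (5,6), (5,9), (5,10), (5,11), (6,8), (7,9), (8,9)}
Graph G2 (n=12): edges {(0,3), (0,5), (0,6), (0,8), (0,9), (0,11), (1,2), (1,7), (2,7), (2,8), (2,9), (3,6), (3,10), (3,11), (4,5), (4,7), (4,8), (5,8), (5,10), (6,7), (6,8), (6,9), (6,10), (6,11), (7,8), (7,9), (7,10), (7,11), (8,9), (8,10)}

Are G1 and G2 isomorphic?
Yes, isomorphic

The graphs are isomorphic.
One valid mapping φ: V(G1) → V(G2): 0→6, 1→2, 2→0, 3→11, 4→8, 5→7, 6→4, 7→3, 8→5, 9→10, 10→1, 11→9

Verify φ preserves adjacency — for each edge of G1, its image is an edge of G2:
  (0,2) → (φ(0),φ(2)) = (0,6) ∈ E(G2) ✓
  (0,3) → (φ(0),φ(3)) = (6,11) ∈ E(G2) ✓
  (0,4) → (φ(0),φ(4)) = (6,8) ∈ E(G2) ✓
  (0,5) → (φ(0),φ(5)) = (6,7) ∈ E(G2) ✓
  (0,7) → (φ(0),φ(7)) = (3,6) ∈ E(G2) ✓
  (0,9) → (φ(0),φ(9)) = (6,10) ∈ E(G2) ✓
  (0,11) → (φ(0),φ(11)) = (6,9) ∈ E(G2) ✓
  (1,4) → (φ(1),φ(4)) = (2,8) ∈ E(G2) ✓
  (1,5) → (φ(1),φ(5)) = (2,7) ∈ E(G2) ✓
  (1,10) → (φ(1),φ(10)) = (1,2) ∈ E(G2) ✓
  (1,11) → (φ(1),φ(11)) = (2,9) ∈ E(G2) ✓
  (2,3) → (φ(2),φ(3)) = (0,11) ∈ E(G2) ✓
  (2,4) → (φ(2),φ(4)) = (0,8) ∈ E(G2) ✓
  (2,7) → (φ(2),φ(7)) = (0,3) ∈ E(G2) ✓
  (2,8) → (φ(2),φ(8)) = (0,5) ∈ E(G2) ✓
  (2,11) → (φ(2),φ(11)) = (0,9) ∈ E(G2) ✓
  (3,5) → (φ(3),φ(5)) = (7,11) ∈ E(G2) ✓
  (3,7) → (φ(3),φ(7)) = (3,11) ∈ E(G2) ✓
  (4,5) → (φ(4),φ(5)) = (7,8) ∈ E(G2) ✓
  (4,6) → (φ(4),φ(6)) = (4,8) ∈ E(G2) ✓
  (4,8) → (φ(4),φ(8)) = (5,8) ∈ E(G2) ✓
  (4,9) → (φ(4),φ(9)) = (8,10) ∈ E(G2) ✓
  (4,11) → (φ(4),φ(11)) = (8,9) ∈ E(G2) ✓
  (5,6) → (φ(5),φ(6)) = (4,7) ∈ E(G2) ✓
  (5,9) → (φ(5),φ(9)) = (7,10) ∈ E(G2) ✓
  (5,10) → (φ(5),φ(10)) = (1,7) ∈ E(G2) ✓
  (5,11) → (φ(5),φ(11)) = (7,9) ∈ E(G2) ✓
  (6,8) → (φ(6),φ(8)) = (4,5) ∈ E(G2) ✓
  (7,9) → (φ(7),φ(9)) = (3,10) ∈ E(G2) ✓
  (8,9) → (φ(8),φ(9)) = (5,10) ∈ E(G2) ✓
All 30 edges of G1 map to edges of G2, and |E(G1)| = |E(G2)| = 30, so φ is a bijection on edges as well as vertices. Hence G1 ≅ G2.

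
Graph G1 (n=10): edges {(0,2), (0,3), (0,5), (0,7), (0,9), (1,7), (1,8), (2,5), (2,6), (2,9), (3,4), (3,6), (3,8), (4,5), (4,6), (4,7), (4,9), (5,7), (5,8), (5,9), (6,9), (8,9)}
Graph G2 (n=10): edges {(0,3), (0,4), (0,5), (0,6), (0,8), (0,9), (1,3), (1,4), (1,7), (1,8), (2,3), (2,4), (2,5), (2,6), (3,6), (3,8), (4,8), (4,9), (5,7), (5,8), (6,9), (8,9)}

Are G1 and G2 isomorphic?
Yes, isomorphic

The graphs are isomorphic.
One valid mapping φ: V(G1) → V(G2): 0→4, 1→7, 2→9, 3→2, 4→3, 5→8, 6→6, 7→1, 8→5, 9→0

Verify φ preserves adjacency — for each edge of G1, its image is an edge of G2:
  (0,2) → (φ(0),φ(2)) = (4,9) ∈ E(G2) ✓
  (0,3) → (φ(0),φ(3)) = (2,4) ∈ E(G2) ✓
  (0,5) → (φ(0),φ(5)) = (4,8) ∈ E(G2) ✓
  (0,7) → (φ(0),φ(7)) = (1,4) ∈ E(G2) ✓
  (0,9) → (φ(0),φ(9)) = (0,4) ∈ E(G2) ✓
  (1,7) → (φ(1),φ(7)) = (1,7) ∈ E(G2) ✓
  (1,8) → (φ(1),φ(8)) = (5,7) ∈ E(G2) ✓
  (2,5) → (φ(2),φ(5)) = (8,9) ∈ E(G2) ✓
  (2,6) → (φ(2),φ(6)) = (6,9) ∈ E(G2) ✓
  (2,9) → (φ(2),φ(9)) = (0,9) ∈ E(G2) ✓
  (3,4) → (φ(3),φ(4)) = (2,3) ∈ E(G2) ✓
  (3,6) → (φ(3),φ(6)) = (2,6) ∈ E(G2) ✓
  (3,8) → (φ(3),φ(8)) = (2,5) ∈ E(G2) ✓
  (4,5) → (φ(4),φ(5)) = (3,8) ∈ E(G2) ✓
  (4,6) → (φ(4),φ(6)) = (3,6) ∈ E(G2) ✓
  (4,7) → (φ(4),φ(7)) = (1,3) ∈ E(G2) ✓
  (4,9) → (φ(4),φ(9)) = (0,3) ∈ E(G2) ✓
  (5,7) → (φ(5),φ(7)) = (1,8) ∈ E(G2) ✓
  (5,8) → (φ(5),φ(8)) = (5,8) ∈ E(G2) ✓
  (5,9) → (φ(5),φ(9)) = (0,8) ∈ E(G2) ✓
  (6,9) → (φ(6),φ(9)) = (0,6) ∈ E(G2) ✓
  (8,9) → (φ(8),φ(9)) = (0,5) ∈ E(G2) ✓
All 22 edges of G1 map to edges of G2, and |E(G1)| = |E(G2)| = 22, so φ is a bijection on edges as well as vertices. Hence G1 ≅ G2.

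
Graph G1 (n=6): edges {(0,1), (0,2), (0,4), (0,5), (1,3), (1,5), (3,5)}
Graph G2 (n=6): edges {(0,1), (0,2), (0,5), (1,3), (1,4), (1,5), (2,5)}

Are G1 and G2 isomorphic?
Yes, isomorphic

The graphs are isomorphic.
One valid mapping φ: V(G1) → V(G2): 0→1, 1→5, 2→4, 3→2, 4→3, 5→0

Verify φ preserves adjacency — for each edge of G1, its image is an edge of G2:
  (0,1) → (φ(0),φ(1)) = (1,5) ∈ E(G2) ✓
  (0,2) → (φ(0),φ(2)) = (1,4) ∈ E(G2) ✓
  (0,4) → (φ(0),φ(4)) = (1,3) ∈ E(G2) ✓
  (0,5) → (φ(0),φ(5)) = (0,1) ∈ E(G2) ✓
  (1,3) → (φ(1),φ(3)) = (2,5) ∈ E(G2) ✓
  (1,5) → (φ(1),φ(5)) = (0,5) ∈ E(G2) ✓
  (3,5) → (φ(3),φ(5)) = (0,2) ∈ E(G2) ✓
All 7 edges of G1 map to edges of G2, and |E(G1)| = |E(G2)| = 7, so φ is a bijection on edges as well as vertices. Hence G1 ≅ G2.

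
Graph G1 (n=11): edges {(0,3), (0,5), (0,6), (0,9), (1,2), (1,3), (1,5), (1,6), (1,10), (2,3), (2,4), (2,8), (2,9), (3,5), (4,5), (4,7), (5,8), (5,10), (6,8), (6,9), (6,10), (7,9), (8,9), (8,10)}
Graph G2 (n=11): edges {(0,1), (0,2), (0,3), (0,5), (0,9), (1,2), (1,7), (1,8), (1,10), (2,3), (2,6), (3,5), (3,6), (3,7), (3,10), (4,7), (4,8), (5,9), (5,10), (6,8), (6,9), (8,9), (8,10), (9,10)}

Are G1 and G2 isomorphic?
Yes, isomorphic

The graphs are isomorphic.
One valid mapping φ: V(G1) → V(G2): 0→6, 1→0, 2→1, 3→2, 4→7, 5→3, 6→9, 7→4, 8→10, 9→8, 10→5

Verify φ preserves adjacency — for each edge of G1, its image is an edge of G2:
  (0,3) → (φ(0),φ(3)) = (2,6) ∈ E(G2) ✓
  (0,5) → (φ(0),φ(5)) = (3,6) ∈ E(G2) ✓
  (0,6) → (φ(0),φ(6)) = (6,9) ∈ E(G2) ✓
  (0,9) → (φ(0),φ(9)) = (6,8) ∈ E(G2) ✓
  (1,2) → (φ(1),φ(2)) = (0,1) ∈ E(G2) ✓
  (1,3) → (φ(1),φ(3)) = (0,2) ∈ E(G2) ✓
  (1,5) → (φ(1),φ(5)) = (0,3) ∈ E(G2) ✓
  (1,6) → (φ(1),φ(6)) = (0,9) ∈ E(G2) ✓
  (1,10) → (φ(1),φ(10)) = (0,5) ∈ E(G2) ✓
  (2,3) → (φ(2),φ(3)) = (1,2) ∈ E(G2) ✓
  (2,4) → (φ(2),φ(4)) = (1,7) ∈ E(G2) ✓
  (2,8) → (φ(2),φ(8)) = (1,10) ∈ E(G2) ✓
  (2,9) → (φ(2),φ(9)) = (1,8) ∈ E(G2) ✓
  (3,5) → (φ(3),φ(5)) = (2,3) ∈ E(G2) ✓
  (4,5) → (φ(4),φ(5)) = (3,7) ∈ E(G2) ✓
  (4,7) → (φ(4),φ(7)) = (4,7) ∈ E(G2) ✓
  (5,8) → (φ(5),φ(8)) = (3,10) ∈ E(G2) ✓
  (5,10) → (φ(5),φ(10)) = (3,5) ∈ E(G2) ✓
  (6,8) → (φ(6),φ(8)) = (9,10) ∈ E(G2) ✓
  (6,9) → (φ(6),φ(9)) = (8,9) ∈ E(G2) ✓
  (6,10) → (φ(6),φ(10)) = (5,9) ∈ E(G2) ✓
  (7,9) → (φ(7),φ(9)) = (4,8) ∈ E(G2) ✓
  (8,9) → (φ(8),φ(9)) = (8,10) ∈ E(G2) ✓
  (8,10) → (φ(8),φ(10)) = (5,10) ∈ E(G2) ✓
All 24 edges of G1 map to edges of G2, and |E(G1)| = |E(G2)| = 24, so φ is a bijection on edges as well as vertices. Hence G1 ≅ G2.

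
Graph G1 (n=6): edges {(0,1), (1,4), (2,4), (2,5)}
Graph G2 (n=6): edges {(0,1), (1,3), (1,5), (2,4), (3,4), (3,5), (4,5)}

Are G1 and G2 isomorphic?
No, not isomorphic

The graphs are NOT isomorphic.

Counting triangles (3-cliques): G1 has 0, G2 has 2.
Triangle count is an isomorphism invariant, so differing triangle counts rule out isomorphism.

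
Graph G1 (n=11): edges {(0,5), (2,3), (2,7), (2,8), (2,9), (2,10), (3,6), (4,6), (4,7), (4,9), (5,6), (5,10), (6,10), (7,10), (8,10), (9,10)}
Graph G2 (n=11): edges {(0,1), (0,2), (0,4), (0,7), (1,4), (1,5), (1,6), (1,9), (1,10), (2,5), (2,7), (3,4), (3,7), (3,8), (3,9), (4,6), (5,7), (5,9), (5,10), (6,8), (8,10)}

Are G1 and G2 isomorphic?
No, not isomorphic

The graphs are NOT isomorphic.

Counting triangles (3-cliques): G1 has 4, G2 has 6.
Triangle count is an isomorphism invariant, so differing triangle counts rule out isomorphism.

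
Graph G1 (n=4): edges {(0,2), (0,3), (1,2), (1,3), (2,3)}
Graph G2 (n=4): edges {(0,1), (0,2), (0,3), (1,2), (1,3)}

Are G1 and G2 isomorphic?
Yes, isomorphic

The graphs are isomorphic.
One valid mapping φ: V(G1) → V(G2): 0→3, 1→2, 2→1, 3→0

Verify φ preserves adjacency — for each edge of G1, its image is an edge of G2:
  (0,2) → (φ(0),φ(2)) = (1,3) ∈ E(G2) ✓
  (0,3) → (φ(0),φ(3)) = (0,3) ∈ E(G2) ✓
  (1,2) → (φ(1),φ(2)) = (1,2) ∈ E(G2) ✓
  (1,3) → (φ(1),φ(3)) = (0,2) ∈ E(G2) ✓
  (2,3) → (φ(2),φ(3)) = (0,1) ∈ E(G2) ✓
All 5 edges of G1 map to edges of G2, and |E(G1)| = |E(G2)| = 5, so φ is a bijection on edges as well as vertices. Hence G1 ≅ G2.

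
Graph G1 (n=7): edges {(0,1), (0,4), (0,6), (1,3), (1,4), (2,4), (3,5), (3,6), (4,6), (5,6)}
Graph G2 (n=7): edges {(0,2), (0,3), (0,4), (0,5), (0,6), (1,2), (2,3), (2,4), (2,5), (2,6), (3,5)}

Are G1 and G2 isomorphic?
No, not isomorphic

The graphs are NOT isomorphic.

Degrees in G1: deg(0)=3, deg(1)=3, deg(2)=1, deg(3)=3, deg(4)=4, deg(5)=2, deg(6)=4.
Sorted degree sequence of G1: [4, 4, 3, 3, 3, 2, 1].
Degrees in G2: deg(0)=5, deg(1)=1, deg(2)=6, deg(3)=3, deg(4)=2, deg(5)=3, deg(6)=2.
Sorted degree sequence of G2: [6, 5, 3, 3, 2, 2, 1].
The (sorted) degree sequence is an isomorphism invariant, so since G1 and G2 have different degree sequences they cannot be isomorphic.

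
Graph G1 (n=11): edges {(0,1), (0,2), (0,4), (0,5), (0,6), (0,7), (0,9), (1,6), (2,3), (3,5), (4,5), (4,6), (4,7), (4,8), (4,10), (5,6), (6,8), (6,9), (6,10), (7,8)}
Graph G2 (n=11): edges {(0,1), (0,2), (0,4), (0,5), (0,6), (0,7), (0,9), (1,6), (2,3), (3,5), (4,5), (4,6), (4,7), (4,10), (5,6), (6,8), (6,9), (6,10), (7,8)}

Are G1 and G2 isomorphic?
No, not isomorphic

The graphs are NOT isomorphic.

Counting edges: G1 has 20 edge(s); G2 has 19 edge(s).
Edge count is an isomorphism invariant (a bijection on vertices induces a bijection on edges), so differing edge counts rule out isomorphism.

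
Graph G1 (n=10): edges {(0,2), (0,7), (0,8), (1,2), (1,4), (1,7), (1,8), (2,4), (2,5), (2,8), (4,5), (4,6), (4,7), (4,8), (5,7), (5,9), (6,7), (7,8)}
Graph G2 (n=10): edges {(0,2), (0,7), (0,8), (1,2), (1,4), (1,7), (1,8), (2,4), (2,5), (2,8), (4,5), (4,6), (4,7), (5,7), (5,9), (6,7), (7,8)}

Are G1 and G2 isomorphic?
No, not isomorphic

The graphs are NOT isomorphic.

Counting edges: G1 has 18 edge(s); G2 has 17 edge(s).
Edge count is an isomorphism invariant (a bijection on vertices induces a bijection on edges), so differing edge counts rule out isomorphism.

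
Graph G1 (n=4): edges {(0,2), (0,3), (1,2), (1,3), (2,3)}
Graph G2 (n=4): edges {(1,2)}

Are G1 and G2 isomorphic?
No, not isomorphic

The graphs are NOT isomorphic.

Connected components of G1: 1 component(s) with vertex sets [[0, 1, 2, 3]], sizes [4].
Connected components of G2: 3 component(s) with vertex sets [[0], [3], [1, 2]], sizes [1, 1, 2].
The number of connected components (and the multiset of component sizes) is an isomorphism invariant — an isomorphism maps each component of G1 bijectively onto a component of G2. Since G1 has 1 component(s) and G2 has 3, they cannot be isomorphic.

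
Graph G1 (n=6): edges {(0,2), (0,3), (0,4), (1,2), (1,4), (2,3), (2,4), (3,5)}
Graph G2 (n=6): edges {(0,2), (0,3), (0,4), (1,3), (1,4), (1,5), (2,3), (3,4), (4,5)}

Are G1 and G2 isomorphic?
No, not isomorphic

The graphs are NOT isomorphic.

Degrees in G1: deg(0)=3, deg(1)=2, deg(2)=4, deg(3)=3, deg(4)=3, deg(5)=1.
Sorted degree sequence of G1: [4, 3, 3, 3, 2, 1].
Degrees in G2: deg(0)=3, deg(1)=3, deg(2)=2, deg(3)=4, deg(4)=4, deg(5)=2.
Sorted degree sequence of G2: [4, 4, 3, 3, 2, 2].
The (sorted) degree sequence is an isomorphism invariant, so since G1 and G2 have different degree sequences they cannot be isomorphic.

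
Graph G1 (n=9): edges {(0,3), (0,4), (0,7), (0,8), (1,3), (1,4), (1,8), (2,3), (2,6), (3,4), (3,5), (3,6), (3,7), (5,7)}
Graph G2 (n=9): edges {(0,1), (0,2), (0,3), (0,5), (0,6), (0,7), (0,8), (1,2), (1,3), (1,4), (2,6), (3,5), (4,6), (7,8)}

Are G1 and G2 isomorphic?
Yes, isomorphic

The graphs are isomorphic.
One valid mapping φ: V(G1) → V(G2): 0→1, 1→6, 2→7, 3→0, 4→2, 5→5, 6→8, 7→3, 8→4

Verify φ preserves adjacency — for each edge of G1, its image is an edge of G2:
  (0,3) → (φ(0),φ(3)) = (0,1) ∈ E(G2) ✓
  (0,4) → (φ(0),φ(4)) = (1,2) ∈ E(G2) ✓
  (0,7) → (φ(0),φ(7)) = (1,3) ∈ E(G2) ✓
  (0,8) → (φ(0),φ(8)) = (1,4) ∈ E(G2) ✓
  (1,3) → (φ(1),φ(3)) = (0,6) ∈ E(G2) ✓
  (1,4) → (φ(1),φ(4)) = (2,6) ∈ E(G2) ✓
  (1,8) → (φ(1),φ(8)) = (4,6) ∈ E(G2) ✓
  (2,3) → (φ(2),φ(3)) = (0,7) ∈ E(G2) ✓
  (2,6) → (φ(2),φ(6)) = (7,8) ∈ E(G2) ✓
  (3,4) → (φ(3),φ(4)) = (0,2) ∈ E(G2) ✓
  (3,5) → (φ(3),φ(5)) = (0,5) ∈ E(G2) ✓
  (3,6) → (φ(3),φ(6)) = (0,8) ∈ E(G2) ✓
  (3,7) → (φ(3),φ(7)) = (0,3) ∈ E(G2) ✓
  (5,7) → (φ(5),φ(7)) = (3,5) ∈ E(G2) ✓
All 14 edges of G1 map to edges of G2, and |E(G1)| = |E(G2)| = 14, so φ is a bijection on edges as well as vertices. Hence G1 ≅ G2.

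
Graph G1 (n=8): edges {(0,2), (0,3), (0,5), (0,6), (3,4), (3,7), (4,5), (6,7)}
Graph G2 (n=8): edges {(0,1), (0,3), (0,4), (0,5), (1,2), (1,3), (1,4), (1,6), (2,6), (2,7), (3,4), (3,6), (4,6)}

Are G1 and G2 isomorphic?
No, not isomorphic

The graphs are NOT isomorphic.

Degrees in G1: deg(0)=4, deg(1)=0, deg(2)=1, deg(3)=3, deg(4)=2, deg(5)=2, deg(6)=2, deg(7)=2.
Sorted degree sequence of G1: [4, 3, 2, 2, 2, 2, 1, 0].
Degrees in G2: deg(0)=4, deg(1)=5, deg(2)=3, deg(3)=4, deg(4)=4, deg(5)=1, deg(6)=4, deg(7)=1.
Sorted degree sequence of G2: [5, 4, 4, 4, 4, 3, 1, 1].
The (sorted) degree sequence is an isomorphism invariant, so since G1 and G2 have different degree sequences they cannot be isomorphic.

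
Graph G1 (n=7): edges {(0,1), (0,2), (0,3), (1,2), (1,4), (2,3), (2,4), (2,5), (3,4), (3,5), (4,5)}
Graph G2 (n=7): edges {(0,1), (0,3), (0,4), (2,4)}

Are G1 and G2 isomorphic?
No, not isomorphic

The graphs are NOT isomorphic.

Connected components of G1: 2 component(s) with vertex sets [[6], [0, 1, 2, 3, 4, 5]], sizes [1, 6].
Connected components of G2: 3 component(s) with vertex sets [[5], [6], [0, 1, 2, 3, 4]], sizes [1, 1, 5].
The number of connected components (and the multiset of component sizes) is an isomorphism invariant — an isomorphism maps each component of G1 bijectively onto a component of G2. Since G1 has 2 component(s) and G2 has 3, they cannot be isomorphic.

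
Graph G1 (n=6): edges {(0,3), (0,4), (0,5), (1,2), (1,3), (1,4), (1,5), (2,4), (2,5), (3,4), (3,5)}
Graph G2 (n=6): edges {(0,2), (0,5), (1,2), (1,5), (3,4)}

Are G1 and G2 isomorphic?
No, not isomorphic

The graphs are NOT isomorphic.

Counting triangles (3-cliques): G1 has 6, G2 has 0.
Triangle count is an isomorphism invariant, so differing triangle counts rule out isomorphism.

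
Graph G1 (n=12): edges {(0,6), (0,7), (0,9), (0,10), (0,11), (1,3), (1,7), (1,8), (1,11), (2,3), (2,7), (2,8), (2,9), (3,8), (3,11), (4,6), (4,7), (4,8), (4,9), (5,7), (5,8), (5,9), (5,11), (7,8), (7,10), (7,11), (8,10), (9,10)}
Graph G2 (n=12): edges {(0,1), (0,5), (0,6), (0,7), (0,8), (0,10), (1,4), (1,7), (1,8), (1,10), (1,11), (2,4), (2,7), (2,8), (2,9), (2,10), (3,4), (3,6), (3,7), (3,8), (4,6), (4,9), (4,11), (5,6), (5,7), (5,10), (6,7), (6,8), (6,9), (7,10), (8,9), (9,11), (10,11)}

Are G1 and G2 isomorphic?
No, not isomorphic

The graphs are NOT isomorphic.

Counting triangles (3-cliques): G1 has 13, G2 has 23.
Triangle count is an isomorphism invariant, so differing triangle counts rule out isomorphism.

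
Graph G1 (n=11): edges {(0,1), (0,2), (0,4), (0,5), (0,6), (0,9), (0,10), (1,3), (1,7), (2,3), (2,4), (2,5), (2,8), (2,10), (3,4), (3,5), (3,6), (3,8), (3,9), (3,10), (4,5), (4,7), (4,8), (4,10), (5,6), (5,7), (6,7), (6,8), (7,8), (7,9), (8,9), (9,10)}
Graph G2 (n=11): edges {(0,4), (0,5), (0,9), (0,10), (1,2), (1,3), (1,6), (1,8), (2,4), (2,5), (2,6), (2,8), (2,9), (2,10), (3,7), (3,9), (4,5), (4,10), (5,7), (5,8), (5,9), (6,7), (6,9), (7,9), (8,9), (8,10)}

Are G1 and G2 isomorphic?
No, not isomorphic

The graphs are NOT isomorphic.

Counting triangles (3-cliques): G1 has 26, G2 has 16.
Triangle count is an isomorphism invariant, so differing triangle counts rule out isomorphism.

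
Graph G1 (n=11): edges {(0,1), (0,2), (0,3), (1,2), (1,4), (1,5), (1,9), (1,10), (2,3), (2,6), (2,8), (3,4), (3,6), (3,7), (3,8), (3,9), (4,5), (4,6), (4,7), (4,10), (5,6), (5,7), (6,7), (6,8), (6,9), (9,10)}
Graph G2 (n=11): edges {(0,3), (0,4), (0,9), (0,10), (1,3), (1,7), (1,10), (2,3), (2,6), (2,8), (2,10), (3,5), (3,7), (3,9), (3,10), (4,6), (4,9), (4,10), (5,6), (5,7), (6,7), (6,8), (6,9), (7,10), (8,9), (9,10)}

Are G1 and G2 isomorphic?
Yes, isomorphic

The graphs are isomorphic.
One valid mapping φ: V(G1) → V(G2): 0→5, 1→6, 2→7, 3→3, 4→9, 5→4, 6→10, 7→0, 8→1, 9→2, 10→8

Verify φ preserves adjacency — for each edge of G1, its image is an edge of G2:
  (0,1) → (φ(0),φ(1)) = (5,6) ∈ E(G2) ✓
  (0,2) → (φ(0),φ(2)) = (5,7) ∈ E(G2) ✓
  (0,3) → (φ(0),φ(3)) = (3,5) ∈ E(G2) ✓
  (1,2) → (φ(1),φ(2)) = (6,7) ∈ E(G2) ✓
  (1,4) → (φ(1),φ(4)) = (6,9) ∈ E(G2) ✓
  (1,5) → (φ(1),φ(5)) = (4,6) ∈ E(G2) ✓
  (1,9) → (φ(1),φ(9)) = (2,6) ∈ E(G2) ✓
  (1,10) → (φ(1),φ(10)) = (6,8) ∈ E(G2) ✓
  (2,3) → (φ(2),φ(3)) = (3,7) ∈ E(G2) ✓
  (2,6) → (φ(2),φ(6)) = (7,10) ∈ E(G2) ✓
  (2,8) → (φ(2),φ(8)) = (1,7) ∈ E(G2) ✓
  (3,4) → (φ(3),φ(4)) = (3,9) ∈ E(G2) ✓
  (3,6) → (φ(3),φ(6)) = (3,10) ∈ E(G2) ✓
  (3,7) → (φ(3),φ(7)) = (0,3) ∈ E(G2) ✓
  (3,8) → (φ(3),φ(8)) = (1,3) ∈ E(G2) ✓
  (3,9) → (φ(3),φ(9)) = (2,3) ∈ E(G2) ✓
  (4,5) → (φ(4),φ(5)) = (4,9) ∈ E(G2) ✓
  (4,6) → (φ(4),φ(6)) = (9,10) ∈ E(G2) ✓
  (4,7) → (φ(4),φ(7)) = (0,9) ∈ E(G2) ✓
  (4,10) → (φ(4),φ(10)) = (8,9) ∈ E(G2) ✓
  (5,6) → (φ(5),φ(6)) = (4,10) ∈ E(G2) ✓
  (5,7) → (φ(5),φ(7)) = (0,4) ∈ E(G2) ✓
  (6,7) → (φ(6),φ(7)) = (0,10) ∈ E(G2) ✓
  (6,8) → (φ(6),φ(8)) = (1,10) ∈ E(G2) ✓
  (6,9) → (φ(6),φ(9)) = (2,10) ∈ E(G2) ✓
  (9,10) → (φ(9),φ(10)) = (2,8) ∈ E(G2) ✓
All 26 edges of G1 map to edges of G2, and |E(G1)| = |E(G2)| = 26, so φ is a bijection on edges as well as vertices. Hence G1 ≅ G2.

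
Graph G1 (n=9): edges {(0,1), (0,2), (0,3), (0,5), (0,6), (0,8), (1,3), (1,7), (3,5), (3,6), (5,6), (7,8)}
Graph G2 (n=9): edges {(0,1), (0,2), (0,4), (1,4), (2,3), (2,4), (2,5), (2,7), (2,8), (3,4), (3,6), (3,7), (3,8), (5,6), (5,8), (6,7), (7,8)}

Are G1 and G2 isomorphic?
No, not isomorphic

The graphs are NOT isomorphic.

Degrees in G1: deg(0)=6, deg(1)=3, deg(2)=1, deg(3)=4, deg(4)=0, deg(5)=3, deg(6)=3, deg(7)=2, deg(8)=2.
Sorted degree sequence of G1: [6, 4, 3, 3, 3, 2, 2, 1, 0].
Degrees in G2: deg(0)=3, deg(1)=2, deg(2)=6, deg(3)=5, deg(4)=4, deg(5)=3, deg(6)=3, deg(7)=4, deg(8)=4.
Sorted degree sequence of G2: [6, 5, 4, 4, 4, 3, 3, 3, 2].
The (sorted) degree sequence is an isomorphism invariant, so since G1 and G2 have different degree sequences they cannot be isomorphic.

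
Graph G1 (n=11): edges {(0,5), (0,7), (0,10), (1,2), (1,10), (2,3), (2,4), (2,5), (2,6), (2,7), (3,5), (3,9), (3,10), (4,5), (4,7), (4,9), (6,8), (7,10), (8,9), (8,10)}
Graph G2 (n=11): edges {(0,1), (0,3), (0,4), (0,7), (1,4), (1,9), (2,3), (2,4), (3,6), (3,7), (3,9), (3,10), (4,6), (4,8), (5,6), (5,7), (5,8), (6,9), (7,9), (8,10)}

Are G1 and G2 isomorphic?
Yes, isomorphic

The graphs are isomorphic.
One valid mapping φ: V(G1) → V(G2): 0→1, 1→2, 2→3, 3→6, 4→7, 5→9, 6→10, 7→0, 8→8, 9→5, 10→4

Verify φ preserves adjacency — for each edge of G1, its image is an edge of G2:
  (0,5) → (φ(0),φ(5)) = (1,9) ∈ E(G2) ✓
  (0,7) → (φ(0),φ(7)) = (0,1) ∈ E(G2) ✓
  (0,10) → (φ(0),φ(10)) = (1,4) ∈ E(G2) ✓
  (1,2) → (φ(1),φ(2)) = (2,3) ∈ E(G2) ✓
  (1,10) → (φ(1),φ(10)) = (2,4) ∈ E(G2) ✓
  (2,3) → (φ(2),φ(3)) = (3,6) ∈ E(G2) ✓
  (2,4) → (φ(2),φ(4)) = (3,7) ∈ E(G2) ✓
  (2,5) → (φ(2),φ(5)) = (3,9) ∈ E(G2) ✓
  (2,6) → (φ(2),φ(6)) = (3,10) ∈ E(G2) ✓
  (2,7) → (φ(2),φ(7)) = (0,3) ∈ E(G2) ✓
  (3,5) → (φ(3),φ(5)) = (6,9) ∈ E(G2) ✓
  (3,9) → (φ(3),φ(9)) = (5,6) ∈ E(G2) ✓
  (3,10) → (φ(3),φ(10)) = (4,6) ∈ E(G2) ✓
  (4,5) → (φ(4),φ(5)) = (7,9) ∈ E(G2) ✓
  (4,7) → (φ(4),φ(7)) = (0,7) ∈ E(G2) ✓
  (4,9) → (φ(4),φ(9)) = (5,7) ∈ E(G2) ✓
  (6,8) → (φ(6),φ(8)) = (8,10) ∈ E(G2) ✓
  (7,10) → (φ(7),φ(10)) = (0,4) ∈ E(G2) ✓
  (8,9) → (φ(8),φ(9)) = (5,8) ∈ E(G2) ✓
  (8,10) → (φ(8),φ(10)) = (4,8) ∈ E(G2) ✓
All 20 edges of G1 map to edges of G2, and |E(G1)| = |E(G2)| = 20, so φ is a bijection on edges as well as vertices. Hence G1 ≅ G2.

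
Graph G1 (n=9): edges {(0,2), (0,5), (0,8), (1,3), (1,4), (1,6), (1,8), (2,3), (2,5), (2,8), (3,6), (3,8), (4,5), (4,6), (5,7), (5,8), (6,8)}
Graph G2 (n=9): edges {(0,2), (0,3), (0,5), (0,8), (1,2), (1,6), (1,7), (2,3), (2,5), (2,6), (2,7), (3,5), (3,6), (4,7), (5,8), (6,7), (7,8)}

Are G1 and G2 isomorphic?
Yes, isomorphic

The graphs are isomorphic.
One valid mapping φ: V(G1) → V(G2): 0→1, 1→0, 2→6, 3→3, 4→8, 5→7, 6→5, 7→4, 8→2

Verify φ preserves adjacency — for each edge of G1, its image is an edge of G2:
  (0,2) → (φ(0),φ(2)) = (1,6) ∈ E(G2) ✓
  (0,5) → (φ(0),φ(5)) = (1,7) ∈ E(G2) ✓
  (0,8) → (φ(0),φ(8)) = (1,2) ∈ E(G2) ✓
  (1,3) → (φ(1),φ(3)) = (0,3) ∈ E(G2) ✓
  (1,4) → (φ(1),φ(4)) = (0,8) ∈ E(G2) ✓
  (1,6) → (φ(1),φ(6)) = (0,5) ∈ E(G2) ✓
  (1,8) → (φ(1),φ(8)) = (0,2) ∈ E(G2) ✓
  (2,3) → (φ(2),φ(3)) = (3,6) ∈ E(G2) ✓
  (2,5) → (φ(2),φ(5)) = (6,7) ∈ E(G2) ✓
  (2,8) → (φ(2),φ(8)) = (2,6) ∈ E(G2) ✓
  (3,6) → (φ(3),φ(6)) = (3,5) ∈ E(G2) ✓
  (3,8) → (φ(3),φ(8)) = (2,3) ∈ E(G2) ✓
  (4,5) → (φ(4),φ(5)) = (7,8) ∈ E(G2) ✓
  (4,6) → (φ(4),φ(6)) = (5,8) ∈ E(G2) ✓
  (5,7) → (φ(5),φ(7)) = (4,7) ∈ E(G2) ✓
  (5,8) → (φ(5),φ(8)) = (2,7) ∈ E(G2) ✓
  (6,8) → (φ(6),φ(8)) = (2,5) ∈ E(G2) ✓
All 17 edges of G1 map to edges of G2, and |E(G1)| = |E(G2)| = 17, so φ is a bijection on edges as well as vertices. Hence G1 ≅ G2.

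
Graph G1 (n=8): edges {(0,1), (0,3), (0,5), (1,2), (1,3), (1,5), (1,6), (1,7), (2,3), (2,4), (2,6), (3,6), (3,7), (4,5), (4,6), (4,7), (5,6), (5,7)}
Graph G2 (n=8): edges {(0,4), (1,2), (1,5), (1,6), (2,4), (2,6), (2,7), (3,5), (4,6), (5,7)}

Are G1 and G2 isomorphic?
No, not isomorphic

The graphs are NOT isomorphic.

Counting triangles (3-cliques): G1 has 12, G2 has 2.
Triangle count is an isomorphism invariant, so differing triangle counts rule out isomorphism.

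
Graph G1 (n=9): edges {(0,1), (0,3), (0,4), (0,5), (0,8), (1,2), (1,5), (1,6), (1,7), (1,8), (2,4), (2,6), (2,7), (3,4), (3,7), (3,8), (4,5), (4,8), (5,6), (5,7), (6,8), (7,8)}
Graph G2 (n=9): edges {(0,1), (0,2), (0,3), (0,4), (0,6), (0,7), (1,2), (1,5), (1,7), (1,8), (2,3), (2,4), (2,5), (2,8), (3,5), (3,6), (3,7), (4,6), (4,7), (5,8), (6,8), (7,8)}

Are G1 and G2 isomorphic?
Yes, isomorphic

The graphs are isomorphic.
One valid mapping φ: V(G1) → V(G2): 0→1, 1→0, 2→6, 3→5, 4→8, 5→7, 6→4, 7→3, 8→2

Verify φ preserves adjacency — for each edge of G1, its image is an edge of G2:
  (0,1) → (φ(0),φ(1)) = (0,1) ∈ E(G2) ✓
  (0,3) → (φ(0),φ(3)) = (1,5) ∈ E(G2) ✓
  (0,4) → (φ(0),φ(4)) = (1,8) ∈ E(G2) ✓
  (0,5) → (φ(0),φ(5)) = (1,7) ∈ E(G2) ✓
  (0,8) → (φ(0),φ(8)) = (1,2) ∈ E(G2) ✓
  (1,2) → (φ(1),φ(2)) = (0,6) ∈ E(G2) ✓
  (1,5) → (φ(1),φ(5)) = (0,7) ∈ E(G2) ✓
  (1,6) → (φ(1),φ(6)) = (0,4) ∈ E(G2) ✓
  (1,7) → (φ(1),φ(7)) = (0,3) ∈ E(G2) ✓
  (1,8) → (φ(1),φ(8)) = (0,2) ∈ E(G2) ✓
  (2,4) → (φ(2),φ(4)) = (6,8) ∈ E(G2) ✓
  (2,6) → (φ(2),φ(6)) = (4,6) ∈ E(G2) ✓
  (2,7) → (φ(2),φ(7)) = (3,6) ∈ E(G2) ✓
  (3,4) → (φ(3),φ(4)) = (5,8) ∈ E(G2) ✓
  (3,7) → (φ(3),φ(7)) = (3,5) ∈ E(G2) ✓
  (3,8) → (φ(3),φ(8)) = (2,5) ∈ E(G2) ✓
  (4,5) → (φ(4),φ(5)) = (7,8) ∈ E(G2) ✓
  (4,8) → (φ(4),φ(8)) = (2,8) ∈ E(G2) ✓
  (5,6) → (φ(5),φ(6)) = (4,7) ∈ E(G2) ✓
  (5,7) → (φ(5),φ(7)) = (3,7) ∈ E(G2) ✓
  (6,8) → (φ(6),φ(8)) = (2,4) ∈ E(G2) ✓
  (7,8) → (φ(7),φ(8)) = (2,3) ∈ E(G2) ✓
All 22 edges of G1 map to edges of G2, and |E(G1)| = |E(G2)| = 22, so φ is a bijection on edges as well as vertices. Hence G1 ≅ G2.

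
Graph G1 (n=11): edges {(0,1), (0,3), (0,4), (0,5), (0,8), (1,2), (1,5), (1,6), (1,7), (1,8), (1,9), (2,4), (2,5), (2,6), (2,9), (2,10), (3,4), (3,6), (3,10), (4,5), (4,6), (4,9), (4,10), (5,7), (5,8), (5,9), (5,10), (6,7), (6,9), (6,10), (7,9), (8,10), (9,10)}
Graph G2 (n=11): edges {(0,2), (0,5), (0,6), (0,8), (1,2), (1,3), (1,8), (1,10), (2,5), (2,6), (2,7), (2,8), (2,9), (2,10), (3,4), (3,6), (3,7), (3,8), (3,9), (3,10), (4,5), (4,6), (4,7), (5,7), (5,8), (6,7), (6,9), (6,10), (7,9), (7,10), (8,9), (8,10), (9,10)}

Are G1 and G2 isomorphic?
Yes, isomorphic

The graphs are isomorphic.
One valid mapping φ: V(G1) → V(G2): 0→5, 1→8, 2→9, 3→4, 4→7, 5→2, 6→3, 7→1, 8→0, 9→10, 10→6

Verify φ preserves adjacency — for each edge of G1, its image is an edge of G2:
  (0,1) → (φ(0),φ(1)) = (5,8) ∈ E(G2) ✓
  (0,3) → (φ(0),φ(3)) = (4,5) ∈ E(G2) ✓
  (0,4) → (φ(0),φ(4)) = (5,7) ∈ E(G2) ✓
  (0,5) → (φ(0),φ(5)) = (2,5) ∈ E(G2) ✓
  (0,8) → (φ(0),φ(8)) = (0,5) ∈ E(G2) ✓
  (1,2) → (φ(1),φ(2)) = (8,9) ∈ E(G2) ✓
  (1,5) → (φ(1),φ(5)) = (2,8) ∈ E(G2) ✓
  (1,6) → (φ(1),φ(6)) = (3,8) ∈ E(G2) ✓
  (1,7) → (φ(1),φ(7)) = (1,8) ∈ E(G2) ✓
  (1,8) → (φ(1),φ(8)) = (0,8) ∈ E(G2) ✓
  (1,9) → (φ(1),φ(9)) = (8,10) ∈ E(G2) ✓
  (2,4) → (φ(2),φ(4)) = (7,9) ∈ E(G2) ✓
  (2,5) → (φ(2),φ(5)) = (2,9) ∈ E(G2) ✓
  (2,6) → (φ(2),φ(6)) = (3,9) ∈ E(G2) ✓
  (2,9) → (φ(2),φ(9)) = (9,10) ∈ E(G2) ✓
  (2,10) → (φ(2),φ(10)) = (6,9) ∈ E(G2) ✓
  (3,4) → (φ(3),φ(4)) = (4,7) ∈ E(G2) ✓
  (3,6) → (φ(3),φ(6)) = (3,4) ∈ E(G2) ✓
  (3,10) → (φ(3),φ(10)) = (4,6) ∈ E(G2) ✓
  (4,5) → (φ(4),φ(5)) = (2,7) ∈ E(G2) ✓
  (4,6) → (φ(4),φ(6)) = (3,7) ∈ E(G2) ✓
  (4,9) → (φ(4),φ(9)) = (7,10) ∈ E(G2) ✓
  (4,10) → (φ(4),φ(10)) = (6,7) ∈ E(G2) ✓
  (5,7) → (φ(5),φ(7)) = (1,2) ∈ E(G2) ✓
  (5,8) → (φ(5),φ(8)) = (0,2) ∈ E(G2) ✓
  (5,9) → (φ(5),φ(9)) = (2,10) ∈ E(G2) ✓
  (5,10) → (φ(5),φ(10)) = (2,6) ∈ E(G2) ✓
  (6,7) → (φ(6),φ(7)) = (1,3) ∈ E(G2) ✓
  (6,9) → (φ(6),φ(9)) = (3,10) ∈ E(G2) ✓
  (6,10) → (φ(6),φ(10)) = (3,6) ∈ E(G2) ✓
  (7,9) → (φ(7),φ(9)) = (1,10) ∈ E(G2) ✓
  (8,10) → (φ(8),φ(10)) = (0,6) ∈ E(G2) ✓
  (9,10) → (φ(9),φ(10)) = (6,10) ∈ E(G2) ✓
All 33 edges of G1 map to edges of G2, and |E(G1)| = |E(G2)| = 33, so φ is a bijection on edges as well as vertices. Hence G1 ≅ G2.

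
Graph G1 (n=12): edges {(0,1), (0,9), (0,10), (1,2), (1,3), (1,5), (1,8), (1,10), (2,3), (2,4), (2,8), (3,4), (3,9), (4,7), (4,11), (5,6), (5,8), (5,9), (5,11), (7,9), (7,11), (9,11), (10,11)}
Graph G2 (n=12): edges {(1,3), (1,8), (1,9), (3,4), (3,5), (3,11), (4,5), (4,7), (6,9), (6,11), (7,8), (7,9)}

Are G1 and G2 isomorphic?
No, not isomorphic

The graphs are NOT isomorphic.

Connected components of G1: 1 component(s) with vertex sets [[0, 1, 2, 3, 4, 5, 6, 7, 8, 9, 10, 11]], sizes [12].
Connected components of G2: 4 component(s) with vertex sets [[0], [2], [10], [1, 3, 4, 5, 6, 7, 8, 9, 11]], sizes [1, 1, 1, 9].
The number of connected components (and the multiset of component sizes) is an isomorphism invariant — an isomorphism maps each component of G1 bijectively onto a component of G2. Since G1 has 1 component(s) and G2 has 4, they cannot be isomorphic.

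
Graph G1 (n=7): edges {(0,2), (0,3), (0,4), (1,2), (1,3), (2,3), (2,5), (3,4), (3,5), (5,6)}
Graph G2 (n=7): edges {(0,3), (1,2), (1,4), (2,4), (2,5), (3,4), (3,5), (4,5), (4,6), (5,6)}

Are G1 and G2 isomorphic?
Yes, isomorphic

The graphs are isomorphic.
One valid mapping φ: V(G1) → V(G2): 0→2, 1→6, 2→5, 3→4, 4→1, 5→3, 6→0

Verify φ preserves adjacency — for each edge of G1, its image is an edge of G2:
  (0,2) → (φ(0),φ(2)) = (2,5) ∈ E(G2) ✓
  (0,3) → (φ(0),φ(3)) = (2,4) ∈ E(G2) ✓
  (0,4) → (φ(0),φ(4)) = (1,2) ∈ E(G2) ✓
  (1,2) → (φ(1),φ(2)) = (5,6) ∈ E(G2) ✓
  (1,3) → (φ(1),φ(3)) = (4,6) ∈ E(G2) ✓
  (2,3) → (φ(2),φ(3)) = (4,5) ∈ E(G2) ✓
  (2,5) → (φ(2),φ(5)) = (3,5) ∈ E(G2) ✓
  (3,4) → (φ(3),φ(4)) = (1,4) ∈ E(G2) ✓
  (3,5) → (φ(3),φ(5)) = (3,4) ∈ E(G2) ✓
  (5,6) → (φ(5),φ(6)) = (0,3) ∈ E(G2) ✓
All 10 edges of G1 map to edges of G2, and |E(G1)| = |E(G2)| = 10, so φ is a bijection on edges as well as vertices. Hence G1 ≅ G2.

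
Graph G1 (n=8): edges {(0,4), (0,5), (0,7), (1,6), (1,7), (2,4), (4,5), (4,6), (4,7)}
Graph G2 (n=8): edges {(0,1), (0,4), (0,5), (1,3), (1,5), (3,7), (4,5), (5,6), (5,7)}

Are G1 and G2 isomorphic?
Yes, isomorphic

The graphs are isomorphic.
One valid mapping φ: V(G1) → V(G2): 0→0, 1→3, 2→6, 3→2, 4→5, 5→4, 6→7, 7→1

Verify φ preserves adjacency — for each edge of G1, its image is an edge of G2:
  (0,4) → (φ(0),φ(4)) = (0,5) ∈ E(G2) ✓
  (0,5) → (φ(0),φ(5)) = (0,4) ∈ E(G2) ✓
  (0,7) → (φ(0),φ(7)) = (0,1) ∈ E(G2) ✓
  (1,6) → (φ(1),φ(6)) = (3,7) ∈ E(G2) ✓
  (1,7) → (φ(1),φ(7)) = (1,3) ∈ E(G2) ✓
  (2,4) → (φ(2),φ(4)) = (5,6) ∈ E(G2) ✓
  (4,5) → (φ(4),φ(5)) = (4,5) ∈ E(G2) ✓
  (4,6) → (φ(4),φ(6)) = (5,7) ∈ E(G2) ✓
  (4,7) → (φ(4),φ(7)) = (1,5) ∈ E(G2) ✓
All 9 edges of G1 map to edges of G2, and |E(G1)| = |E(G2)| = 9, so φ is a bijection on edges as well as vertices. Hence G1 ≅ G2.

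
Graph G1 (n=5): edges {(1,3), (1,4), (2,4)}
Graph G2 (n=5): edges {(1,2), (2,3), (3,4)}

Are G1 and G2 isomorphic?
Yes, isomorphic

The graphs are isomorphic.
One valid mapping φ: V(G1) → V(G2): 0→0, 1→2, 2→4, 3→1, 4→3

Verify φ preserves adjacency — for each edge of G1, its image is an edge of G2:
  (1,3) → (φ(1),φ(3)) = (1,2) ∈ E(G2) ✓
  (1,4) → (φ(1),φ(4)) = (2,3) ∈ E(G2) ✓
  (2,4) → (φ(2),φ(4)) = (3,4) ∈ E(G2) ✓
All 3 edges of G1 map to edges of G2, and |E(G1)| = |E(G2)| = 3, so φ is a bijection on edges as well as vertices. Hence G1 ≅ G2.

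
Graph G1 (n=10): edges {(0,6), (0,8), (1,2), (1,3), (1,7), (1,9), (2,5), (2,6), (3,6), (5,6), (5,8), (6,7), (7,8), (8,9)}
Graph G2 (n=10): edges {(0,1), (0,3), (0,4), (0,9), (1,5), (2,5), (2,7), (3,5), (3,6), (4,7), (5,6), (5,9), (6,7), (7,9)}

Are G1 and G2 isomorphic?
Yes, isomorphic

The graphs are isomorphic.
One valid mapping φ: V(G1) → V(G2): 0→2, 1→0, 2→3, 3→1, 4→8, 5→6, 6→5, 7→9, 8→7, 9→4

Verify φ preserves adjacency — for each edge of G1, its image is an edge of G2:
  (0,6) → (φ(0),φ(6)) = (2,5) ∈ E(G2) ✓
  (0,8) → (φ(0),φ(8)) = (2,7) ∈ E(G2) ✓
  (1,2) → (φ(1),φ(2)) = (0,3) ∈ E(G2) ✓
  (1,3) → (φ(1),φ(3)) = (0,1) ∈ E(G2) ✓
  (1,7) → (φ(1),φ(7)) = (0,9) ∈ E(G2) ✓
  (1,9) → (φ(1),φ(9)) = (0,4) ∈ E(G2) ✓
  (2,5) → (φ(2),φ(5)) = (3,6) ∈ E(G2) ✓
  (2,6) → (φ(2),φ(6)) = (3,5) ∈ E(G2) ✓
  (3,6) → (φ(3),φ(6)) = (1,5) ∈ E(G2) ✓
  (5,6) → (φ(5),φ(6)) = (5,6) ∈ E(G2) ✓
  (5,8) → (φ(5),φ(8)) = (6,7) ∈ E(G2) ✓
  (6,7) → (φ(6),φ(7)) = (5,9) ∈ E(G2) ✓
  (7,8) → (φ(7),φ(8)) = (7,9) ∈ E(G2) ✓
  (8,9) → (φ(8),φ(9)) = (4,7) ∈ E(G2) ✓
All 14 edges of G1 map to edges of G2, and |E(G1)| = |E(G2)| = 14, so φ is a bijection on edges as well as vertices. Hence G1 ≅ G2.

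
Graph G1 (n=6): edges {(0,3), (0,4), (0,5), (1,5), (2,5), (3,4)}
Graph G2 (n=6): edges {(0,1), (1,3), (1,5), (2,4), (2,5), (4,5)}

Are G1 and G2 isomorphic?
Yes, isomorphic

The graphs are isomorphic.
One valid mapping φ: V(G1) → V(G2): 0→5, 1→0, 2→3, 3→2, 4→4, 5→1

Verify φ preserves adjacency — for each edge of G1, its image is an edge of G2:
  (0,3) → (φ(0),φ(3)) = (2,5) ∈ E(G2) ✓
  (0,4) → (φ(0),φ(4)) = (4,5) ∈ E(G2) ✓
  (0,5) → (φ(0),φ(5)) = (1,5) ∈ E(G2) ✓
  (1,5) → (φ(1),φ(5)) = (0,1) ∈ E(G2) ✓
  (2,5) → (φ(2),φ(5)) = (1,3) ∈ E(G2) ✓
  (3,4) → (φ(3),φ(4)) = (2,4) ∈ E(G2) ✓
All 6 edges of G1 map to edges of G2, and |E(G1)| = |E(G2)| = 6, so φ is a bijection on edges as well as vertices. Hence G1 ≅ G2.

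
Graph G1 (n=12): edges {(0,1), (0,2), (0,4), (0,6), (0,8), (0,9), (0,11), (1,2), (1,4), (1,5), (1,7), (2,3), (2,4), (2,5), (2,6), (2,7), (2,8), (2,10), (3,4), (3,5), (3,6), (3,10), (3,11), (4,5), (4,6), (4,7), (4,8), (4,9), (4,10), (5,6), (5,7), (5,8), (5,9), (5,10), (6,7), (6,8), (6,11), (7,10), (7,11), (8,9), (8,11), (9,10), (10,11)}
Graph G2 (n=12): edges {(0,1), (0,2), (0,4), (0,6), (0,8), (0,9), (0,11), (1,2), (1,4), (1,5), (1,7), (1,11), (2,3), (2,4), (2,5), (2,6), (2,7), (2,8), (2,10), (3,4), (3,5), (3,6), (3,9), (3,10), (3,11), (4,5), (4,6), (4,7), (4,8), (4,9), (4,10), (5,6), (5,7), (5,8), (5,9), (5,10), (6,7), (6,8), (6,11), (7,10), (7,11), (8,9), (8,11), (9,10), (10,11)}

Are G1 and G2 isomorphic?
No, not isomorphic

The graphs are NOT isomorphic.

Counting edges: G1 has 43 edge(s); G2 has 45 edge(s).
Edge count is an isomorphism invariant (a bijection on vertices induces a bijection on edges), so differing edge counts rule out isomorphism.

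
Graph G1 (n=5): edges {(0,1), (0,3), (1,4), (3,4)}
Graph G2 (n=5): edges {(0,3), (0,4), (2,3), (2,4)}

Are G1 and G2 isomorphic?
Yes, isomorphic

The graphs are isomorphic.
One valid mapping φ: V(G1) → V(G2): 0→2, 1→3, 2→1, 3→4, 4→0

Verify φ preserves adjacency — for each edge of G1, its image is an edge of G2:
  (0,1) → (φ(0),φ(1)) = (2,3) ∈ E(G2) ✓
  (0,3) → (φ(0),φ(3)) = (2,4) ∈ E(G2) ✓
  (1,4) → (φ(1),φ(4)) = (0,3) ∈ E(G2) ✓
  (3,4) → (φ(3),φ(4)) = (0,4) ∈ E(G2) ✓
All 4 edges of G1 map to edges of G2, and |E(G1)| = |E(G2)| = 4, so φ is a bijection on edges as well as vertices. Hence G1 ≅ G2.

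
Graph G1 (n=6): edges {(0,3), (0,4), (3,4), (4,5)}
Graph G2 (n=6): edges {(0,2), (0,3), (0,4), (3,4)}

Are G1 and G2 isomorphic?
Yes, isomorphic

The graphs are isomorphic.
One valid mapping φ: V(G1) → V(G2): 0→4, 1→5, 2→1, 3→3, 4→0, 5→2

Verify φ preserves adjacency — for each edge of G1, its image is an edge of G2:
  (0,3) → (φ(0),φ(3)) = (3,4) ∈ E(G2) ✓
  (0,4) → (φ(0),φ(4)) = (0,4) ∈ E(G2) ✓
  (3,4) → (φ(3),φ(4)) = (0,3) ∈ E(G2) ✓
  (4,5) → (φ(4),φ(5)) = (0,2) ∈ E(G2) ✓
All 4 edges of G1 map to edges of G2, and |E(G1)| = |E(G2)| = 4, so φ is a bijection on edges as well as vertices. Hence G1 ≅ G2.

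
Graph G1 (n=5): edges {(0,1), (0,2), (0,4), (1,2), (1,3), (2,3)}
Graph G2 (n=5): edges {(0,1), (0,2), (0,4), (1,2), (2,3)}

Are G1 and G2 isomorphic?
No, not isomorphic

The graphs are NOT isomorphic.

Counting edges: G1 has 6 edge(s); G2 has 5 edge(s).
Edge count is an isomorphism invariant (a bijection on vertices induces a bijection on edges), so differing edge counts rule out isomorphism.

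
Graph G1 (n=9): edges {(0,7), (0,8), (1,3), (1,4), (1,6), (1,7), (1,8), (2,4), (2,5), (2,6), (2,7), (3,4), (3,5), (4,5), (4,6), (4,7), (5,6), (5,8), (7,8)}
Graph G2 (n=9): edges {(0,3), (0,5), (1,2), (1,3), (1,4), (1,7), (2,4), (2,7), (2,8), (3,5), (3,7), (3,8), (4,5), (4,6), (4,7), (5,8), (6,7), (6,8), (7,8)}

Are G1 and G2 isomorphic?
Yes, isomorphic

The graphs are isomorphic.
One valid mapping φ: V(G1) → V(G2): 0→0, 1→8, 2→1, 3→6, 4→7, 5→4, 6→2, 7→3, 8→5

Verify φ preserves adjacency — for each edge of G1, its image is an edge of G2:
  (0,7) → (φ(0),φ(7)) = (0,3) ∈ E(G2) ✓
  (0,8) → (φ(0),φ(8)) = (0,5) ∈ E(G2) ✓
  (1,3) → (φ(1),φ(3)) = (6,8) ∈ E(G2) ✓
  (1,4) → (φ(1),φ(4)) = (7,8) ∈ E(G2) ✓
  (1,6) → (φ(1),φ(6)) = (2,8) ∈ E(G2) ✓
  (1,7) → (φ(1),φ(7)) = (3,8) ∈ E(G2) ✓
  (1,8) → (φ(1),φ(8)) = (5,8) ∈ E(G2) ✓
  (2,4) → (φ(2),φ(4)) = (1,7) ∈ E(G2) ✓
  (2,5) → (φ(2),φ(5)) = (1,4) ∈ E(G2) ✓
  (2,6) → (φ(2),φ(6)) = (1,2) ∈ E(G2) ✓
  (2,7) → (φ(2),φ(7)) = (1,3) ∈ E(G2) ✓
  (3,4) → (φ(3),φ(4)) = (6,7) ∈ E(G2) ✓
  (3,5) → (φ(3),φ(5)) = (4,6) ∈ E(G2) ✓
  (4,5) → (φ(4),φ(5)) = (4,7) ∈ E(G2) ✓
  (4,6) → (φ(4),φ(6)) = (2,7) ∈ E(G2) ✓
  (4,7) → (φ(4),φ(7)) = (3,7) ∈ E(G2) ✓
  (5,6) → (φ(5),φ(6)) = (2,4) ∈ E(G2) ✓
  (5,8) → (φ(5),φ(8)) = (4,5) ∈ E(G2) ✓
  (7,8) → (φ(7),φ(8)) = (3,5) ∈ E(G2) ✓
All 19 edges of G1 map to edges of G2, and |E(G1)| = |E(G2)| = 19, so φ is a bijection on edges as well as vertices. Hence G1 ≅ G2.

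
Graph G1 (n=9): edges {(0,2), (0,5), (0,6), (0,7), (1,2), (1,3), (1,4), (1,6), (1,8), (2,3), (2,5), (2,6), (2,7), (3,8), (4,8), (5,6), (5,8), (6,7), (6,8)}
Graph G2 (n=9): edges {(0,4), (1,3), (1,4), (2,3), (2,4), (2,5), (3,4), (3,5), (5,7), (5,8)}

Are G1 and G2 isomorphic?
No, not isomorphic

The graphs are NOT isomorphic.

Connected components of G1: 1 component(s) with vertex sets [[0, 1, 2, 3, 4, 5, 6, 7, 8]], sizes [9].
Connected components of G2: 2 component(s) with vertex sets [[6], [0, 1, 2, 3, 4, 5, 7, 8]], sizes [1, 8].
The number of connected components (and the multiset of component sizes) is an isomorphism invariant — an isomorphism maps each component of G1 bijectively onto a component of G2. Since G1 has 1 component(s) and G2 has 2, they cannot be isomorphic.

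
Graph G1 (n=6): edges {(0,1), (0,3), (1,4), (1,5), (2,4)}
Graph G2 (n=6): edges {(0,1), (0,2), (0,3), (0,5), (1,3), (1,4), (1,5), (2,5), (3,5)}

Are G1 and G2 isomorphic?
No, not isomorphic

The graphs are NOT isomorphic.

Degrees in G1: deg(0)=2, deg(1)=3, deg(2)=1, deg(3)=1, deg(4)=2, deg(5)=1.
Sorted degree sequence of G1: [3, 2, 2, 1, 1, 1].
Degrees in G2: deg(0)=4, deg(1)=4, deg(2)=2, deg(3)=3, deg(4)=1, deg(5)=4.
Sorted degree sequence of G2: [4, 4, 4, 3, 2, 1].
The (sorted) degree sequence is an isomorphism invariant, so since G1 and G2 have different degree sequences they cannot be isomorphic.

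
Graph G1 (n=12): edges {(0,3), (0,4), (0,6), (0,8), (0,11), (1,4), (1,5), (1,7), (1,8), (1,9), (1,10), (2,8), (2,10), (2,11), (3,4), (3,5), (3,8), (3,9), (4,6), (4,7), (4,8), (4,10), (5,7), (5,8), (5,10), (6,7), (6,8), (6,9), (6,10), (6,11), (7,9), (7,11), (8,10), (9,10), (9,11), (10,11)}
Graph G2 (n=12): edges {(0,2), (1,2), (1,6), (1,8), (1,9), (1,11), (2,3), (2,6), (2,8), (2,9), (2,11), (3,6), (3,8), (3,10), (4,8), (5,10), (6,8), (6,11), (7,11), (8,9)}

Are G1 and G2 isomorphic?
No, not isomorphic

The graphs are NOT isomorphic.

Counting triangles (3-cliques): G1 has 32, G2 has 13.
Triangle count is an isomorphism invariant, so differing triangle counts rule out isomorphism.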